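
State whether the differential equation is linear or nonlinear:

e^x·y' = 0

Linear (y and its derivatives appear to the first power only, no products of y terms)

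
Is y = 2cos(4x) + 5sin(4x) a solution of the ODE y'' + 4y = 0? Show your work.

Verification:
y'' = -32cos(4x) - 80sin(4x)
y'' + 4y ≠ 0 (frequency mismatch: got 16 instead of 4)

No, it is not a solution.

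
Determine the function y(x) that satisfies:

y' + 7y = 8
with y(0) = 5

General solution: y = 8/7 + Ce^(-7x)
Applying y(0) = 5: C = 5 - 8/7 = 27/7
Particular solution: y = 8/7 + (27/7)e^(-7x)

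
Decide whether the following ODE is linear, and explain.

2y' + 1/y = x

Nonlinear (1/y term)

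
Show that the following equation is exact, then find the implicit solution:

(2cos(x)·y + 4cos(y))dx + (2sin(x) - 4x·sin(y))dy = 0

Verify exactness: ∂M/∂y = ∂N/∂x ✓
Find F(x,y) such that ∂F/∂x = M, ∂F/∂y = N
Solution: 2sin(x)·y + 4x·cos(y) = C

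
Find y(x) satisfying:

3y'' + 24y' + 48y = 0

Characteristic equation: 3r² + 24r + 48 = 0
Divide by 3: r² + 8r + 16 = 0
Factored: (r + 4)² = 0
Repeated root: r = -4
General solution: y = (C₁ + C₂x)e^(-4x)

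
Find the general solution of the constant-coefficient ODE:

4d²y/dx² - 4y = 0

Characteristic equation: 4r² - 4 = 0
Divide by 4: r² - 1 = 0
Roots: r = 1, -1 (distinct real)
General solution: y = C₁e^x + C₂e^(-x)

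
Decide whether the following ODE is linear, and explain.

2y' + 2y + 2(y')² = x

Nonlinear ((y')² term)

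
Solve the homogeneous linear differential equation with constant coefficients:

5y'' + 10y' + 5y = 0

Characteristic equation: 5r² + 10r + 5 = 0
Divide by 5: r² + 2r + 1 = 0
Factored: (r + 1)² = 0
Repeated root: r = -1
General solution: y = (C₁ + C₂x)e^(-x)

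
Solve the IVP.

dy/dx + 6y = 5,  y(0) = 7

General solution: y = 5/6 + Ce^(-6x)
Applying y(0) = 7: C = 7 - 5/6 = 37/6
Particular solution: y = 5/6 + (37/6)e^(-6x)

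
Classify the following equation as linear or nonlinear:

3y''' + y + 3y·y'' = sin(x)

Nonlinear (y·y'' term)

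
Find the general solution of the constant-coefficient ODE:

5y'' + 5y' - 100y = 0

Characteristic equation: 5r² + 5r - 100 = 0
Divide by 5: r² + r - 20 = 0
Roots: r = 4, -5 (distinct real)
General solution: y = C₁e^(4x) + C₂e^(-5x)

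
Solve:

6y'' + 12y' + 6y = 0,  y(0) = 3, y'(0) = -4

General solution: y = (C₁ + C₂x)e^(-x)
Repeated root r = -1
Applying ICs: C₁ = 3, C₂ = -1
Particular solution: y = (3 - x)e^(-x)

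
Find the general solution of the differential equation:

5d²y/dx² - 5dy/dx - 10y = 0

Characteristic equation: 5r² - 5r - 10 = 0
Divide by 5: r² - r - 2 = 0
Roots: r = 2, -1 (distinct real)
General solution: y = C₁e^(2x) + C₂e^(-x)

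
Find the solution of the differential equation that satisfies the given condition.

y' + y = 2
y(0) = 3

General solution: y = 2 + Ce^(-x)
Applying y(0) = 3: C = 3 - 2 = 1
Particular solution: y = 2 + e^(-x)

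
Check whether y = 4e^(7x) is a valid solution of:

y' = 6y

Verification:
y = 4e^(7x)
y' = 28e^(7x)
But 6y = 24e^(7x)
y' ≠ 6y — the derivative does not match

No, it is not a solution.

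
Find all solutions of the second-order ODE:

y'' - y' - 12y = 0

Characteristic equation: r² - r - 12 = 0
Roots: r = 4, -3 (distinct real)
General solution: y = C₁e^(4x) + C₂e^(-3x)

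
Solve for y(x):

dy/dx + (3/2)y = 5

Using integrating factor method:

General solution: y = 10/3 + Ce^(-3x/2)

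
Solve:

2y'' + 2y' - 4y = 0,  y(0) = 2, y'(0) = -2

General solution: y = C₁e^x + C₂e^(-2x)
Applying ICs: C₁ = 2/3, C₂ = 4/3
Particular solution: y = (2/3)e^x + (4/3)e^(-2x)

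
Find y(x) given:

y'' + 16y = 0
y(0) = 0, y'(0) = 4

General solution: y = C₁cos(4x) + C₂sin(4x)
Complex roots r = ±4i
Applying ICs: C₁ = 0, C₂ = 1
Particular solution: y = sin(4x)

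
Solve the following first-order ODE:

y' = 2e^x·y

Separating variables and integrating:
ln|y| = 2e^x + C

General solution: y = Ce^(2e^x)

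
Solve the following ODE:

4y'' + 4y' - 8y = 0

Characteristic equation: 4r² + 4r - 8 = 0
Divide by 4: r² + r - 2 = 0
Roots: r = 1, -2 (distinct real)
General solution: y = C₁e^x + C₂e^(-2x)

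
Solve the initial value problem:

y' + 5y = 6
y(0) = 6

General solution: y = 6/5 + Ce^(-5x)
Applying y(0) = 6: C = 6 - 6/5 = 24/5
Particular solution: y = 6/5 + (24/5)e^(-5x)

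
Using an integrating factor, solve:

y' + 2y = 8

Using integrating factor method:

General solution: y = 4 + Ce^(-2x)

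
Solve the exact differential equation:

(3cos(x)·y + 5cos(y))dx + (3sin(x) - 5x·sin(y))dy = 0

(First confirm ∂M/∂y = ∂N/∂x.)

Verify exactness: ∂M/∂y = ∂N/∂x ✓
Find F(x,y) such that ∂F/∂x = M, ∂F/∂y = N
Solution: 3sin(x)·y + 5x·cos(y) = C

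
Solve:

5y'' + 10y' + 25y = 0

Characteristic equation: 5r² + 10r + 25 = 0
Divide by 5: r² + 2r + 5 = 0
Roots: r = -1 ± 2i (complex conjugates)
General solution: y = e^(-x)(C₁cos(2x) + C₂sin(2x))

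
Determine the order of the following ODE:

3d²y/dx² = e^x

The order is 2 (highest derivative is of order 2).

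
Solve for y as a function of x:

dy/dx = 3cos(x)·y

Separating variables and integrating:
ln|y| = 3sin(x) + C

General solution: y = Ce^(3sin(x))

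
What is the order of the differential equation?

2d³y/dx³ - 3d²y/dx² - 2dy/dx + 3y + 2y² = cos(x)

The order is 3 (highest derivative is of order 3).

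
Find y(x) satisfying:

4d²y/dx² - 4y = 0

Characteristic equation: 4r² - 4 = 0
Divide by 4: r² - 1 = 0
Roots: r = 1, -1 (distinct real)
General solution: y = C₁e^x + C₂e^(-x)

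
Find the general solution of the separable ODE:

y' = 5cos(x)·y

Separating variables and integrating:
ln|y| = 5sin(x) + C

General solution: y = Ce^(5sin(x))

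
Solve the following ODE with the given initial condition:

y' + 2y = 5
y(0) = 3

General solution: y = 5/2 + Ce^(-2x)
Applying y(0) = 3: C = 3 - 5/2 = 1/2
Particular solution: y = 5/2 + (1/2)e^(-2x)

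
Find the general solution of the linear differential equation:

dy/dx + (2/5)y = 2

Using integrating factor method:

General solution: y = 5 + Ce^(-2x/5)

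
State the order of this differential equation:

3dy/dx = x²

The order is 1 (highest derivative is of order 1).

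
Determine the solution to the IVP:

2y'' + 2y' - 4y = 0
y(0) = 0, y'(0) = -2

General solution: y = C₁e^x + C₂e^(-2x)
Applying ICs: C₁ = -2/3, C₂ = 2/3
Particular solution: y = -(2/3)e^x + (2/3)e^(-2x)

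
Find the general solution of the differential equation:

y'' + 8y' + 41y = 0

Characteristic equation: r² + 8r + 41 = 0
Roots: r = -4 ± 5i (complex conjugates)
General solution: y = e^(-4x)(C₁cos(5x) + C₂sin(5x))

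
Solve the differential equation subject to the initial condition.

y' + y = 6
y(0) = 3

General solution: y = 6 + Ce^(-x)
Applying y(0) = 3: C = 3 - 6 = -3
Particular solution: y = 6 - 3e^(-x)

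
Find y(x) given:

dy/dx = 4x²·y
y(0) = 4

General solution: y = Ce^(4x³/3)
Applying IC y(0) = 4:
Particular solution: y = 4e^(4x³/3)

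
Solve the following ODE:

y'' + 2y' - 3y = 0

Characteristic equation: r² + 2r - 3 = 0
Roots: r = 1, -3 (distinct real)
General solution: y = C₁e^x + C₂e^(-3x)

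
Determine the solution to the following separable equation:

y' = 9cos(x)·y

Separating variables and integrating:
ln|y| = 9sin(x) + C

General solution: y = Ce^(9sin(x))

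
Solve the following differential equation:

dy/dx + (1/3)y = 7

Using integrating factor method:

General solution: y = 21 + Ce^(-x/3)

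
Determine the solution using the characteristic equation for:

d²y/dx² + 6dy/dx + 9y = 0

Characteristic equation: r² + 6r + 9 = 0
Factored: (r + 3)² = 0
Repeated root: r = -3
General solution: y = (C₁ + C₂x)e^(-3x)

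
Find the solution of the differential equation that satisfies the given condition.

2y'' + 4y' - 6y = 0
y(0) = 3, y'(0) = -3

General solution: y = C₁e^x + C₂e^(-3x)
Applying ICs: C₁ = 3/2, C₂ = 3/2
Particular solution: y = (3/2)e^x + (3/2)e^(-3x)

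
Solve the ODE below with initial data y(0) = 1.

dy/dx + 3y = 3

General solution: y = 1 + Ce^(-3x)
Applying y(0) = 1: C = 1 - 1 = 0
Particular solution: y = 1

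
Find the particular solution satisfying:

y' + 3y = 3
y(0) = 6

General solution: y = 1 + Ce^(-3x)
Applying y(0) = 6: C = 6 - 1 = 5
Particular solution: y = 1 + 5e^(-3x)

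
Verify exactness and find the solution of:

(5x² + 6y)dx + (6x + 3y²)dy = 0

Verify exactness: ∂M/∂y = ∂N/∂x ✓
Find F(x,y) such that ∂F/∂x = M, ∂F/∂y = N
Solution: 5x³/3 + 6xy + y³ = C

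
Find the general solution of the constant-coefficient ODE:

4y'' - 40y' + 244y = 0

Characteristic equation: 4r² - 40r + 244 = 0
Divide by 4: r² - 10r + 61 = 0
Roots: r = 5 ± 6i (complex conjugates)
General solution: y = e^(5x)(C₁cos(6x) + C₂sin(6x))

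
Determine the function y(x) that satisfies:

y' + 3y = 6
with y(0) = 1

General solution: y = 2 + Ce^(-3x)
Applying y(0) = 1: C = 1 - 2 = -1
Particular solution: y = 2 - e^(-3x)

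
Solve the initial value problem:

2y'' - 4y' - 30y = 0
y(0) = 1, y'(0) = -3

General solution: y = C₁e^(5x) + C₂e^(-3x)
Applying ICs: C₁ = 0, C₂ = 1
Particular solution: y = e^(-3x)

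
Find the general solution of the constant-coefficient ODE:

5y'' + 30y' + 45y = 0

Characteristic equation: 5r² + 30r + 45 = 0
Divide by 5: r² + 6r + 9 = 0
Factored: (r + 3)² = 0
Repeated root: r = -3
General solution: y = (C₁ + C₂x)e^(-3x)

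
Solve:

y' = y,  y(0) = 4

General solution: y = Ce^x
Applying IC y(0) = 4:
Particular solution: y = 4e^x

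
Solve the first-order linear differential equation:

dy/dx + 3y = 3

Using integrating factor method:

General solution: y = 1 + Ce^(-3x)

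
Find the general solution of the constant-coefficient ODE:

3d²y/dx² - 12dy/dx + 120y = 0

Characteristic equation: 3r² - 12r + 120 = 0
Divide by 3: r² - 4r + 40 = 0
Roots: r = 2 ± 6i (complex conjugates)
General solution: y = e^(2x)(C₁cos(6x) + C₂sin(6x))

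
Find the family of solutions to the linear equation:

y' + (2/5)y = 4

Using integrating factor method:

General solution: y = 10 + Ce^(-2x/5)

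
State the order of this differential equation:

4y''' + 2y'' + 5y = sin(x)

The order is 3 (highest derivative is of order 3).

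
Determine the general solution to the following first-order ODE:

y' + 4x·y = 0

Using integrating factor method:

General solution: y = Ce^(-2x^2)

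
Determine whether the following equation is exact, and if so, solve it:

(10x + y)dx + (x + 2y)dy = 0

Verify exactness: ∂M/∂y = ∂N/∂x ✓
Find F(x,y) such that ∂F/∂x = M, ∂F/∂y = N
Solution: 5x² + xy + y² = C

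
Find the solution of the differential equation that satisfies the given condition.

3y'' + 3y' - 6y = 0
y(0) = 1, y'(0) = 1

General solution: y = C₁e^x + C₂e^(-2x)
Applying ICs: C₁ = 1, C₂ = 0
Particular solution: y = e^x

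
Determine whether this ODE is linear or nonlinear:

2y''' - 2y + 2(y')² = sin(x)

Nonlinear ((y')² term)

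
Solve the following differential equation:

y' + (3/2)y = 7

Using integrating factor method:

General solution: y = 14/3 + Ce^(-3x/2)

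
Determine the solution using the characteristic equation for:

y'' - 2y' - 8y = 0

Characteristic equation: r² - 2r - 8 = 0
Roots: r = 4, -2 (distinct real)
General solution: y = C₁e^(4x) + C₂e^(-2x)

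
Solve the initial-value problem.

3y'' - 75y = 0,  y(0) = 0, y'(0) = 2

General solution: y = C₁e^(5x) + C₂e^(-5x)
Applying ICs: C₁ = 1/5, C₂ = -1/5
Particular solution: y = (1/5)e^(5x) - (1/5)e^(-5x)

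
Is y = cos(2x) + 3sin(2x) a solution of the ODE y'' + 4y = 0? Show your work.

Verification:
y'' = -4cos(2x) - 12sin(2x)
y'' + 4y = 0 ✓

Yes, it is a solution.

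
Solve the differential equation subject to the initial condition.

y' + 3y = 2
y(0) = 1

General solution: y = 2/3 + Ce^(-3x)
Applying y(0) = 1: C = 1 - 2/3 = 1/3
Particular solution: y = 2/3 + (1/3)e^(-3x)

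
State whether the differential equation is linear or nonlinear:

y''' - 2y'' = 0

Linear (y and its derivatives appear to the first power only, no products of y terms)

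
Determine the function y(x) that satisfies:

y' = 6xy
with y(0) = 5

General solution: y = Ce^(3x²)
Applying IC y(0) = 5:
Particular solution: y = 5e^(3x²)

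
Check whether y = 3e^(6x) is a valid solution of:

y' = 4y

Verification:
y = 3e^(6x)
y' = 18e^(6x)
But 4y = 12e^(6x)
y' ≠ 4y — the derivative does not match

No, it is not a solution.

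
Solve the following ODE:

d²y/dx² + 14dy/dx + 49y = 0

Characteristic equation: r² + 14r + 49 = 0
Factored: (r + 7)² = 0
Repeated root: r = -7
General solution: y = (C₁ + C₂x)e^(-7x)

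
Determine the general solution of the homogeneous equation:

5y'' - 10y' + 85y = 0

Characteristic equation: 5r² - 10r + 85 = 0
Divide by 5: r² - 2r + 17 = 0
Roots: r = 1 ± 4i (complex conjugates)
General solution: y = e^x(C₁cos(4x) + C₂sin(4x))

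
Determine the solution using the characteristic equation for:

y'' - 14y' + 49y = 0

Characteristic equation: r² - 14r + 49 = 0
Factored: (r - 7)² = 0
Repeated root: r = 7
General solution: y = (C₁ + C₂x)e^(7x)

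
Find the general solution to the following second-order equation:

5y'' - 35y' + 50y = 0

Characteristic equation: 5r² - 35r + 50 = 0
Divide by 5: r² - 7r + 10 = 0
Roots: r = 2, 5 (distinct real)
General solution: y = C₁e^(2x) + C₂e^(5x)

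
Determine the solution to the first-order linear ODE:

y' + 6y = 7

Using integrating factor method:

General solution: y = 7/6 + Ce^(-6x)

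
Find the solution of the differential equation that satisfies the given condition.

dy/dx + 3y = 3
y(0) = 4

General solution: y = 1 + Ce^(-3x)
Applying y(0) = 4: C = 4 - 1 = 3
Particular solution: y = 1 + 3e^(-3x)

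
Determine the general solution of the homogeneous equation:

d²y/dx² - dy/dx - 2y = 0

Characteristic equation: r² - r - 2 = 0
Roots: r = 2, -1 (distinct real)
General solution: y = C₁e^(2x) + C₂e^(-x)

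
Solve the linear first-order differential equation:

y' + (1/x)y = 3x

Using integrating factor method:

General solution: y = x^2 + C/x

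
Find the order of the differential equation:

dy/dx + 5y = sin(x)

The order is 1 (highest derivative is of order 1).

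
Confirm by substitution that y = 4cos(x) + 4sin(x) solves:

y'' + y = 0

Verification:
y'' = -4cos(x) - 4sin(x)
y'' + y = 0 ✓

Yes, it is a solution.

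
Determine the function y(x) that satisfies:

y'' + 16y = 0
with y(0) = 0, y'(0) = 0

General solution: y = C₁cos(4x) + C₂sin(4x)
Complex roots r = ±4i
Applying ICs: C₁ = 0, C₂ = 0
Particular solution: y = 0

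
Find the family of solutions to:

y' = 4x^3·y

Separating variables and integrating:
ln|y| = x^4 + C

General solution: y = Ce^(x^4)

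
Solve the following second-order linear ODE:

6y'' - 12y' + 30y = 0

Characteristic equation: 6r² - 12r + 30 = 0
Divide by 6: r² - 2r + 5 = 0
Roots: r = 1 ± 2i (complex conjugates)
General solution: y = e^x(C₁cos(2x) + C₂sin(2x))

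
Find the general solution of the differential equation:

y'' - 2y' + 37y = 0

Characteristic equation: r² - 2r + 37 = 0
Roots: r = 1 ± 6i (complex conjugates)
General solution: y = e^x(C₁cos(6x) + C₂sin(6x))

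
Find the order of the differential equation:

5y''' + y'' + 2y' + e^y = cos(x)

The order is 3 (highest derivative is of order 3).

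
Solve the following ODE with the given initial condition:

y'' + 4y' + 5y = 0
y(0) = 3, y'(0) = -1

General solution: y = e^(-2x)(C₁cos(x) + C₂sin(x))
Complex roots r = -2 ± i
Applying ICs: C₁ = 3, C₂ = 5
Particular solution: y = e^(-2x)(3cos(x) + 5sin(x))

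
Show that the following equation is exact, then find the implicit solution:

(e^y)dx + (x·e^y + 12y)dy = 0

Verify exactness: ∂M/∂y = ∂N/∂x ✓
Find F(x,y) such that ∂F/∂x = M, ∂F/∂y = N
Solution: x·e^y + 6y² = C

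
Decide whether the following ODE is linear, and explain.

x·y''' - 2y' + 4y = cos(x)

Linear (y and its derivatives appear to the first power only, no products of y terms)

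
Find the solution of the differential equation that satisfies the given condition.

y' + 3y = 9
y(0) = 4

General solution: y = 3 + Ce^(-3x)
Applying y(0) = 4: C = 4 - 3 = 1
Particular solution: y = 3 + e^(-3x)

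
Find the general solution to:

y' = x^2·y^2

Separating variables and integrating:
-1/y = x^3/3 + C

General solution: y^-1 = (-1/3)x^3 + C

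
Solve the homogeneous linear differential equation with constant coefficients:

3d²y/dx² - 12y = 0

Characteristic equation: 3r² - 12 = 0
Divide by 3: r² - 4 = 0
Roots: r = 2, -2 (distinct real)
General solution: y = C₁e^(2x) + C₂e^(-2x)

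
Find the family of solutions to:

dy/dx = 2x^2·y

Separating variables and integrating:
ln|y| = 2x^3/3 + C

General solution: y = Ce^(2x^3/3)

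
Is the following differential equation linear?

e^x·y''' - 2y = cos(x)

Yes. Linear (y and its derivatives appear to the first power only, no products of y terms)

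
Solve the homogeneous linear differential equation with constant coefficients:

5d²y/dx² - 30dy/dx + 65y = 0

Characteristic equation: 5r² - 30r + 65 = 0
Divide by 5: r² - 6r + 13 = 0
Roots: r = 3 ± 2i (complex conjugates)
General solution: y = e^(3x)(C₁cos(2x) + C₂sin(2x))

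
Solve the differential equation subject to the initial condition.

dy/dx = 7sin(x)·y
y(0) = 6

General solution: y = Ce^(-7cos(x))
Applying IC y(0) = 6:
Particular solution: y = 6e^(7(1-cos(x)))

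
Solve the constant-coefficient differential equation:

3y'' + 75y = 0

Characteristic equation: 3r² + 75 = 0
Divide by 3: r² + 25 = 0
Roots: r = ±5i (complex conjugates)
General solution: y = C₁cos(5x) + C₂sin(5x)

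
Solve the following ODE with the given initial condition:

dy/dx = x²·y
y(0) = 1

General solution: y = Ce^(x³/3)
Applying IC y(0) = 1:
Particular solution: y = e^(x³/3)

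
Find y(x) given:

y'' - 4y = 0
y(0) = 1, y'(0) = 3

General solution: y = C₁e^(2x) + C₂e^(-2x)
Applying ICs: C₁ = 5/4, C₂ = -1/4
Particular solution: y = (5/4)e^(2x) - (1/4)e^(-2x)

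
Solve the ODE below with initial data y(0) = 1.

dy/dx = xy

General solution: y = Ce^(x²/2)
Applying IC y(0) = 1:
Particular solution: y = e^(x²/2)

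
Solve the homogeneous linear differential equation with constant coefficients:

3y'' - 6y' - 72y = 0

Characteristic equation: 3r² - 6r - 72 = 0
Divide by 3: r² - 2r - 24 = 0
Roots: r = 6, -4 (distinct real)
General solution: y = C₁e^(6x) + C₂e^(-4x)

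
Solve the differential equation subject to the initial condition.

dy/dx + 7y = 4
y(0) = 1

General solution: y = 4/7 + Ce^(-7x)
Applying y(0) = 1: C = 1 - 4/7 = 3/7
Particular solution: y = 4/7 + (3/7)e^(-7x)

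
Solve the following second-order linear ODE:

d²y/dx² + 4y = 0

Characteristic equation: r² + 4 = 0
Roots: r = ±2i (complex conjugates)
General solution: y = C₁cos(2x) + C₂sin(2x)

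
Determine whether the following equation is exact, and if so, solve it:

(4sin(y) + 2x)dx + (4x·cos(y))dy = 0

Verify exactness: ∂M/∂y = ∂N/∂x ✓
Find F(x,y) such that ∂F/∂x = M, ∂F/∂y = N
Solution: 4x·sin(y) + x² = C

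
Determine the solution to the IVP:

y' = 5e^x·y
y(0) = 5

General solution: y = Ce^(5e^x)
Applying IC y(0) = 5:
Particular solution: y = 5e^(5(e^x - 1))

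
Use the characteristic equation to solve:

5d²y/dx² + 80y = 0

Characteristic equation: 5r² + 80 = 0
Divide by 5: r² + 16 = 0
Roots: r = ±4i (complex conjugates)
General solution: y = C₁cos(4x) + C₂sin(4x)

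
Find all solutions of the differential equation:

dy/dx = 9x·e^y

Separating variables and integrating:
-e^(-y) = 9x²/2 + C

General solution: y = -ln(C - 9x²/2)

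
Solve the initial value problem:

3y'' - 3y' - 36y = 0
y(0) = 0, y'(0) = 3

General solution: y = C₁e^(4x) + C₂e^(-3x)
Applying ICs: C₁ = 3/7, C₂ = -3/7
Particular solution: y = (3/7)e^(4x) - (3/7)e^(-3x)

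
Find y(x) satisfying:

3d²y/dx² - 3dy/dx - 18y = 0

Characteristic equation: 3r² - 3r - 18 = 0
Divide by 3: r² - r - 6 = 0
Roots: r = 3, -2 (distinct real)
General solution: y = C₁e^(3x) + C₂e^(-2x)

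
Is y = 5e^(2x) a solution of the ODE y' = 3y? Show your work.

Verification:
y = 5e^(2x)
y' = 10e^(2x)
But 3y = 15e^(2x)
y' ≠ 3y — the derivative does not match

No, it is not a solution.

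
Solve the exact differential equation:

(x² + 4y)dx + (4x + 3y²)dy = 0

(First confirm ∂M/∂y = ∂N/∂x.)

Verify exactness: ∂M/∂y = ∂N/∂x ✓
Find F(x,y) such that ∂F/∂x = M, ∂F/∂y = N
Solution: x³/3 + 4xy + y³ = C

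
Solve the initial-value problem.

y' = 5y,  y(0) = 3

General solution: y = Ce^(5x)
Applying IC y(0) = 3:
Particular solution: y = 3e^(5x)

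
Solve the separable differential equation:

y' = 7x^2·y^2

Separating variables and integrating:
-1/y = 7x^3/3 + C

General solution: y^-1 = (-7/3)x^3 + C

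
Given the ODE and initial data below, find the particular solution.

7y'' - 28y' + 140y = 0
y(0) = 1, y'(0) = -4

General solution: y = e^(2x)(C₁cos(4x) + C₂sin(4x))
Complex roots r = 2 ± 4i
Applying ICs: C₁ = 1, C₂ = -3/2
Particular solution: y = e^(2x)(cos(4x) - (3/2)sin(4x))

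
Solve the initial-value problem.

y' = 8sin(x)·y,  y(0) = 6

General solution: y = Ce^(-8cos(x))
Applying IC y(0) = 6:
Particular solution: y = 6e^(8(1-cos(x)))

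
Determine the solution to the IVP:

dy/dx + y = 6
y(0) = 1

General solution: y = 6 + Ce^(-x)
Applying y(0) = 1: C = 1 - 6 = -5
Particular solution: y = 6 - 5e^(-x)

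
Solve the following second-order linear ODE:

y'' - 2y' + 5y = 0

Characteristic equation: r² - 2r + 5 = 0
Roots: r = 1 ± 2i (complex conjugates)
General solution: y = e^x(C₁cos(2x) + C₂sin(2x))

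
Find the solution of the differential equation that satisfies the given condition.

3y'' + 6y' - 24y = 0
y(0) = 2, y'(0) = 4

General solution: y = C₁e^(2x) + C₂e^(-4x)
Applying ICs: C₁ = 2, C₂ = 0
Particular solution: y = 2e^(2x)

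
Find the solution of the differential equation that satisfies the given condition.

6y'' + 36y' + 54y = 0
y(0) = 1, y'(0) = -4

General solution: y = (C₁ + C₂x)e^(-3x)
Repeated root r = -3
Applying ICs: C₁ = 1, C₂ = -1
Particular solution: y = (1 - x)e^(-3x)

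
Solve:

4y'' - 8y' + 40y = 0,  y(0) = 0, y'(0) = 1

General solution: y = e^x(C₁cos(3x) + C₂sin(3x))
Complex roots r = 1 ± 3i
Applying ICs: C₁ = 0, C₂ = 1/3
Particular solution: y = e^x((1/3)sin(3x))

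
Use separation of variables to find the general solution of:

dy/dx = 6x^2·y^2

Separating variables and integrating:
-1/y = 2x^3 + C

General solution: y^-1 = -2x^3 + C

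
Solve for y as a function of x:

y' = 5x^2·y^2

Separating variables and integrating:
-1/y = 5x^3/3 + C

General solution: y^-1 = (-5/3)x^3 + C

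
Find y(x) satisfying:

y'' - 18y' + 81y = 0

Characteristic equation: r² - 18r + 81 = 0
Factored: (r - 9)² = 0
Repeated root: r = 9
General solution: y = (C₁ + C₂x)e^(9x)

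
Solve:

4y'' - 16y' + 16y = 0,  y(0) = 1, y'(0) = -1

General solution: y = (C₁ + C₂x)e^(2x)
Repeated root r = 2
Applying ICs: C₁ = 1, C₂ = -3
Particular solution: y = (1 - 3x)e^(2x)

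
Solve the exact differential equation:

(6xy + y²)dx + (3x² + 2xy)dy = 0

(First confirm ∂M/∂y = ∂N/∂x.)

Verify exactness: ∂M/∂y = ∂N/∂x ✓
Find F(x,y) such that ∂F/∂x = M, ∂F/∂y = N
Solution: 3x²y + xy² = C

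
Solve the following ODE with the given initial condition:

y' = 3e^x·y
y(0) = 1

General solution: y = Ce^(3e^x)
Applying IC y(0) = 1:
Particular solution: y = e^(3(e^x - 1))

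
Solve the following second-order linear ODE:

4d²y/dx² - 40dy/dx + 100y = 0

Characteristic equation: 4r² - 40r + 100 = 0
Divide by 4: r² - 10r + 25 = 0
Factored: (r - 5)² = 0
Repeated root: r = 5
General solution: y = (C₁ + C₂x)e^(5x)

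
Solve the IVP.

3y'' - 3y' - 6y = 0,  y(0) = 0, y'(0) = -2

General solution: y = C₁e^(2x) + C₂e^(-x)
Applying ICs: C₁ = -2/3, C₂ = 2/3
Particular solution: y = -(2/3)e^(2x) + (2/3)e^(-x)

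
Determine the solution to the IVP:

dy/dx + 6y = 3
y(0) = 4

General solution: y = 1/2 + Ce^(-6x)
Applying y(0) = 4: C = 4 - 1/2 = 7/2
Particular solution: y = 1/2 + (7/2)e^(-6x)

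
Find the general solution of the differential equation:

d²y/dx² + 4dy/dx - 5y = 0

Characteristic equation: r² + 4r - 5 = 0
Roots: r = 1, -5 (distinct real)
General solution: y = C₁e^x + C₂e^(-5x)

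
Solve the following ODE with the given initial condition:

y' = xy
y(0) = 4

General solution: y = Ce^(x²/2)
Applying IC y(0) = 4:
Particular solution: y = 4e^(x²/2)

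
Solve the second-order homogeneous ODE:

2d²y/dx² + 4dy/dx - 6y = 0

Characteristic equation: 2r² + 4r - 6 = 0
Divide by 2: r² + 2r - 3 = 0
Roots: r = 1, -3 (distinct real)
General solution: y = C₁e^x + C₂e^(-3x)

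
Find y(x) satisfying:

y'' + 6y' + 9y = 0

Characteristic equation: r² + 6r + 9 = 0
Factored: (r + 3)² = 0
Repeated root: r = -3
General solution: y = (C₁ + C₂x)e^(-3x)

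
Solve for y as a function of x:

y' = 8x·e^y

Separating variables and integrating:
-e^(-y) = 4x² + C

General solution: y = -ln(C - 4x²)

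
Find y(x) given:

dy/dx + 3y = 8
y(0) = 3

General solution: y = 8/3 + Ce^(-3x)
Applying y(0) = 3: C = 3 - 8/3 = 1/3
Particular solution: y = 8/3 + (1/3)e^(-3x)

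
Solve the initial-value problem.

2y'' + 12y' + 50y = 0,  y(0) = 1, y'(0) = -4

General solution: y = e^(-3x)(C₁cos(4x) + C₂sin(4x))
Complex roots r = -3 ± 4i
Applying ICs: C₁ = 1, C₂ = -1/4
Particular solution: y = e^(-3x)(cos(4x) - (1/4)sin(4x))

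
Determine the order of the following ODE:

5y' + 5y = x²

The order is 1 (highest derivative is of order 1).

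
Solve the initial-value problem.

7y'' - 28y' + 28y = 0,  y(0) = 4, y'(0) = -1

General solution: y = (C₁ + C₂x)e^(2x)
Repeated root r = 2
Applying ICs: C₁ = 4, C₂ = -9
Particular solution: y = (4 - 9x)e^(2x)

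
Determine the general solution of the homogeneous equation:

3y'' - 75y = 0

Characteristic equation: 3r² - 75 = 0
Divide by 3: r² - 25 = 0
Roots: r = 5, -5 (distinct real)
General solution: y = C₁e^(5x) + C₂e^(-5x)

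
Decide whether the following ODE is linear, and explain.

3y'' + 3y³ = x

Nonlinear (y³ term)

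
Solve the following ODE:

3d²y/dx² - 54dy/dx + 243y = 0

Characteristic equation: 3r² - 54r + 243 = 0
Divide by 3: r² - 18r + 81 = 0
Factored: (r - 9)² = 0
Repeated root: r = 9
General solution: y = (C₁ + C₂x)e^(9x)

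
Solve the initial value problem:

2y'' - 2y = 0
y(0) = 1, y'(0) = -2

General solution: y = C₁e^x + C₂e^(-x)
Applying ICs: C₁ = -1/2, C₂ = 3/2
Particular solution: y = -(1/2)e^x + (3/2)e^(-x)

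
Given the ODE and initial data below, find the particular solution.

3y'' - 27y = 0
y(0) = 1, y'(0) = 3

General solution: y = C₁e^(3x) + C₂e^(-3x)
Applying ICs: C₁ = 1, C₂ = 0
Particular solution: y = e^(3x)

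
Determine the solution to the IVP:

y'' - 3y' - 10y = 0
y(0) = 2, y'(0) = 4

General solution: y = C₁e^(5x) + C₂e^(-2x)
Applying ICs: C₁ = 8/7, C₂ = 6/7
Particular solution: y = (8/7)e^(5x) + (6/7)e^(-2x)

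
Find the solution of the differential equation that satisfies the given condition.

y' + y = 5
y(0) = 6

General solution: y = 5 + Ce^(-x)
Applying y(0) = 6: C = 6 - 5 = 1
Particular solution: y = 5 + e^(-x)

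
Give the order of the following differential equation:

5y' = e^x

The order is 1 (highest derivative is of order 1).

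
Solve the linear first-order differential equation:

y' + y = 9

Using integrating factor method:

General solution: y = 9 + Ce^(-x)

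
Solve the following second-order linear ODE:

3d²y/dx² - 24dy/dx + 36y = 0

Characteristic equation: 3r² - 24r + 36 = 0
Divide by 3: r² - 8r + 12 = 0
Roots: r = 2, 6 (distinct real)
General solution: y = C₁e^(2x) + C₂e^(6x)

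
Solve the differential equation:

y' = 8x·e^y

Separating variables and integrating:
-e^(-y) = 4x² + C

General solution: y = -ln(C - 4x²)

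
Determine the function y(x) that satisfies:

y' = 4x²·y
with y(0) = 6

General solution: y = Ce^(4x³/3)
Applying IC y(0) = 6:
Particular solution: y = 6e^(4x³/3)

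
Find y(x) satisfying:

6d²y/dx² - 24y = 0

Characteristic equation: 6r² - 24 = 0
Divide by 6: r² - 4 = 0
Roots: r = 2, -2 (distinct real)
General solution: y = C₁e^(2x) + C₂e^(-2x)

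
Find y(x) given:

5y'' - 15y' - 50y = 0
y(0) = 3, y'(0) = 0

General solution: y = C₁e^(5x) + C₂e^(-2x)
Applying ICs: C₁ = 6/7, C₂ = 15/7
Particular solution: y = (6/7)e^(5x) + (15/7)e^(-2x)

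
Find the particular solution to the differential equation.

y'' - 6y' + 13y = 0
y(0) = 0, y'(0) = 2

General solution: y = e^(3x)(C₁cos(2x) + C₂sin(2x))
Complex roots r = 3 ± 2i
Applying ICs: C₁ = 0, C₂ = 1
Particular solution: y = e^(3x)(sin(2x))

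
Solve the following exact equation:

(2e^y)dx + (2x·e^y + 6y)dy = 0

Verify exactness: ∂M/∂y = ∂N/∂x ✓
Find F(x,y) such that ∂F/∂x = M, ∂F/∂y = N
Solution: 2x·e^y + 3y² = C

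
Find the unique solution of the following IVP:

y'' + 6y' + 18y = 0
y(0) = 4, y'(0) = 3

General solution: y = e^(-3x)(C₁cos(3x) + C₂sin(3x))
Complex roots r = -3 ± 3i
Applying ICs: C₁ = 4, C₂ = 5
Particular solution: y = e^(-3x)(4cos(3x) + 5sin(3x))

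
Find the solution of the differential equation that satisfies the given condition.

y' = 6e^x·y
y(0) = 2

General solution: y = Ce^(6e^x)
Applying IC y(0) = 2:
Particular solution: y = 2e^(6(e^x - 1))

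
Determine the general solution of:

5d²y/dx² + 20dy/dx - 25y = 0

Characteristic equation: 5r² + 20r - 25 = 0
Divide by 5: r² + 4r - 5 = 0
Roots: r = 1, -5 (distinct real)
General solution: y = C₁e^x + C₂e^(-5x)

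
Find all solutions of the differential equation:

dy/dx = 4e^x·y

Separating variables and integrating:
ln|y| = 4e^x + C

General solution: y = Ce^(4e^x)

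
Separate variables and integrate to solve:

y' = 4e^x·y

Separating variables and integrating:
ln|y| = 4e^x + C

General solution: y = Ce^(4e^x)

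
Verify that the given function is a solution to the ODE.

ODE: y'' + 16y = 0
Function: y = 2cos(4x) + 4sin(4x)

Verification:
y'' = -32cos(4x) - 64sin(4x)
y'' + 16y = 0 ✓

Yes, it is a solution.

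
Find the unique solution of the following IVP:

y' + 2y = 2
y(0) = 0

General solution: y = 1 + Ce^(-2x)
Applying y(0) = 0: C = 0 - 1 = -1
Particular solution: y = 1 - e^(-2x)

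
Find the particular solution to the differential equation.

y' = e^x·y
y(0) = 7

General solution: y = Ce^(e^x)
Applying IC y(0) = 7:
Particular solution: y = 7e^(e^x - 1)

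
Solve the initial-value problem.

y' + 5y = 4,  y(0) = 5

General solution: y = 4/5 + Ce^(-5x)
Applying y(0) = 5: C = 5 - 4/5 = 21/5
Particular solution: y = 4/5 + (21/5)e^(-5x)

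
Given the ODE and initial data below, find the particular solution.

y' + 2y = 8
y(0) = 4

General solution: y = 4 + Ce^(-2x)
Applying y(0) = 4: C = 4 - 4 = 0
Particular solution: y = 4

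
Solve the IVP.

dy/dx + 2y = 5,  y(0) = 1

General solution: y = 5/2 + Ce^(-2x)
Applying y(0) = 1: C = 1 - 5/2 = -3/2
Particular solution: y = 5/2 - (3/2)e^(-2x)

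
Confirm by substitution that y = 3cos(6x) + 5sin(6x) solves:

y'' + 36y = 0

Verification:
y'' = -108cos(6x) - 180sin(6x)
y'' + 36y = 0 ✓

Yes, it is a solution.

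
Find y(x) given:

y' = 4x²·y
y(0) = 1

General solution: y = Ce^(4x³/3)
Applying IC y(0) = 1:
Particular solution: y = e^(4x³/3)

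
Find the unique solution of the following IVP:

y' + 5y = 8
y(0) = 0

General solution: y = 8/5 + Ce^(-5x)
Applying y(0) = 0: C = 0 - 8/5 = -8/5
Particular solution: y = 8/5 - (8/5)e^(-5x)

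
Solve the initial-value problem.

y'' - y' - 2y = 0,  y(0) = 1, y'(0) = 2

General solution: y = C₁e^(2x) + C₂e^(-x)
Applying ICs: C₁ = 1, C₂ = 0
Particular solution: y = e^(2x)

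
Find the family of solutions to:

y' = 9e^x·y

Separating variables and integrating:
ln|y| = 9e^x + C

General solution: y = Ce^(9e^x)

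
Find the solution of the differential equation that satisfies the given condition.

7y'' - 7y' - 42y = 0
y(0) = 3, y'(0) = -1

General solution: y = C₁e^(3x) + C₂e^(-2x)
Applying ICs: C₁ = 1, C₂ = 2
Particular solution: y = e^(3x) + 2e^(-2x)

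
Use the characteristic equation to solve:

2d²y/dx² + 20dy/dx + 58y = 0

Characteristic equation: 2r² + 20r + 58 = 0
Divide by 2: r² + 10r + 29 = 0
Roots: r = -5 ± 2i (complex conjugates)
General solution: y = e^(-5x)(C₁cos(2x) + C₂sin(2x))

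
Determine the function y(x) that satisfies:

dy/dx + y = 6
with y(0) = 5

General solution: y = 6 + Ce^(-x)
Applying y(0) = 5: C = 5 - 6 = -1
Particular solution: y = 6 - e^(-x)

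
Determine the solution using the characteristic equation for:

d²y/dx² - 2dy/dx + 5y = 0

Characteristic equation: r² - 2r + 5 = 0
Roots: r = 1 ± 2i (complex conjugates)
General solution: y = e^x(C₁cos(2x) + C₂sin(2x))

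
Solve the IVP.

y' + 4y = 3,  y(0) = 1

General solution: y = 3/4 + Ce^(-4x)
Applying y(0) = 1: C = 1 - 3/4 = 1/4
Particular solution: y = 3/4 + (1/4)e^(-4x)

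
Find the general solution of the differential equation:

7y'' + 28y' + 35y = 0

Characteristic equation: 7r² + 28r + 35 = 0
Divide by 7: r² + 4r + 5 = 0
Roots: r = -2 ± i (complex conjugates)
General solution: y = e^(-2x)(C₁cos(x) + C₂sin(x))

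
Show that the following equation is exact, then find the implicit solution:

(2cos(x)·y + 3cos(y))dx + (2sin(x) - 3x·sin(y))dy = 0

Verify exactness: ∂M/∂y = ∂N/∂x ✓
Find F(x,y) such that ∂F/∂x = M, ∂F/∂y = N
Solution: 2sin(x)·y + 3x·cos(y) = C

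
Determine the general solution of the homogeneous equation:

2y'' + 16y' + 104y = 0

Characteristic equation: 2r² + 16r + 104 = 0
Divide by 2: r² + 8r + 52 = 0
Roots: r = -4 ± 6i (complex conjugates)
General solution: y = e^(-4x)(C₁cos(6x) + C₂sin(6x))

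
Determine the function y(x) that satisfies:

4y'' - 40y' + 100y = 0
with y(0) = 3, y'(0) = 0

General solution: y = (C₁ + C₂x)e^(5x)
Repeated root r = 5
Applying ICs: C₁ = 3, C₂ = -15
Particular solution: y = (3 - 15x)e^(5x)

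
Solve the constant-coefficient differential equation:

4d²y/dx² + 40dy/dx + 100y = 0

Characteristic equation: 4r² + 40r + 100 = 0
Divide by 4: r² + 10r + 25 = 0
Factored: (r + 5)² = 0
Repeated root: r = -5
General solution: y = (C₁ + C₂x)e^(-5x)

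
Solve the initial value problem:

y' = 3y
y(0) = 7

General solution: y = Ce^(3x)
Applying IC y(0) = 7:
Particular solution: y = 7e^(3x)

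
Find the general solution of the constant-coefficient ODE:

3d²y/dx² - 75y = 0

Characteristic equation: 3r² - 75 = 0
Divide by 3: r² - 25 = 0
Roots: r = 5, -5 (distinct real)
General solution: y = C₁e^(5x) + C₂e^(-5x)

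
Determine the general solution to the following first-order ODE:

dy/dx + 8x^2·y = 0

Using integrating factor method:

General solution: y = Ce^(-8x^3/3)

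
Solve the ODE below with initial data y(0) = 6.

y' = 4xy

General solution: y = Ce^(2x²)
Applying IC y(0) = 6:
Particular solution: y = 6e^(2x²)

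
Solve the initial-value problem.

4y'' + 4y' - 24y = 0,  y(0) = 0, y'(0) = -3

General solution: y = C₁e^(2x) + C₂e^(-3x)
Applying ICs: C₁ = -3/5, C₂ = 3/5
Particular solution: y = -(3/5)e^(2x) + (3/5)e^(-3x)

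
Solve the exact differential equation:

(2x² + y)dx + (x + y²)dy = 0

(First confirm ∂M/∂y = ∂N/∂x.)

Verify exactness: ∂M/∂y = ∂N/∂x ✓
Find F(x,y) such that ∂F/∂x = M, ∂F/∂y = N
Solution: 2x³/3 + xy + y³/3 = C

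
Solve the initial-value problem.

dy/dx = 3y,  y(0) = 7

General solution: y = Ce^(3x)
Applying IC y(0) = 7:
Particular solution: y = 7e^(3x)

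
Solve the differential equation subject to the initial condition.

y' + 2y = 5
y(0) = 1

General solution: y = 5/2 + Ce^(-2x)
Applying y(0) = 1: C = 1 - 5/2 = -3/2
Particular solution: y = 5/2 - (3/2)e^(-2x)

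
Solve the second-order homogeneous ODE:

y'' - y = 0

Characteristic equation: r² - 1 = 0
Roots: r = 1, -1 (distinct real)
General solution: y = C₁e^x + C₂e^(-x)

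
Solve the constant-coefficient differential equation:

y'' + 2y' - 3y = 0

Characteristic equation: r² + 2r - 3 = 0
Roots: r = 1, -3 (distinct real)
General solution: y = C₁e^x + C₂e^(-3x)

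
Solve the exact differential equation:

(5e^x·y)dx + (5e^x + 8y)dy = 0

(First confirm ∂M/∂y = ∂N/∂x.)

Verify exactness: ∂M/∂y = ∂N/∂x ✓
Find F(x,y) such that ∂F/∂x = M, ∂F/∂y = N
Solution: 5e^x·y + 4y² = C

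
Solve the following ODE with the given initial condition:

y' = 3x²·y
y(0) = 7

General solution: y = Ce^(x³)
Applying IC y(0) = 7:
Particular solution: y = 7e^(x³)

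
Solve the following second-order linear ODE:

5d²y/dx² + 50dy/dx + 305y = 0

Characteristic equation: 5r² + 50r + 305 = 0
Divide by 5: r² + 10r + 61 = 0
Roots: r = -5 ± 6i (complex conjugates)
General solution: y = e^(-5x)(C₁cos(6x) + C₂sin(6x))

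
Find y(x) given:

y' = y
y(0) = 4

General solution: y = Ce^x
Applying IC y(0) = 4:
Particular solution: y = 4e^x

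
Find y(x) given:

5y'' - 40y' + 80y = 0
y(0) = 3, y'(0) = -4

General solution: y = (C₁ + C₂x)e^(4x)
Repeated root r = 4
Applying ICs: C₁ = 3, C₂ = -16
Particular solution: y = (3 - 16x)e^(4x)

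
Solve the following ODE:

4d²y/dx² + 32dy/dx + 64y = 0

Characteristic equation: 4r² + 32r + 64 = 0
Divide by 4: r² + 8r + 16 = 0
Factored: (r + 4)² = 0
Repeated root: r = -4
General solution: y = (C₁ + C₂x)e^(-4x)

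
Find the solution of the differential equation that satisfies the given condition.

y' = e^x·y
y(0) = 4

General solution: y = Ce^(e^x)
Applying IC y(0) = 4:
Particular solution: y = 4e^(e^x - 1)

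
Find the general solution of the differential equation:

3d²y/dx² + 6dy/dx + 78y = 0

Characteristic equation: 3r² + 6r + 78 = 0
Divide by 3: r² + 2r + 26 = 0
Roots: r = -1 ± 5i (complex conjugates)
General solution: y = e^(-x)(C₁cos(5x) + C₂sin(5x))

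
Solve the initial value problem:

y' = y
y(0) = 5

General solution: y = Ce^x
Applying IC y(0) = 5:
Particular solution: y = 5e^x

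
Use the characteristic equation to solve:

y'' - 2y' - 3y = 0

Characteristic equation: r² - 2r - 3 = 0
Roots: r = 3, -1 (distinct real)
General solution: y = C₁e^(3x) + C₂e^(-x)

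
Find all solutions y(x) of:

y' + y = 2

Using integrating factor method:

General solution: y = 2 + Ce^(-x)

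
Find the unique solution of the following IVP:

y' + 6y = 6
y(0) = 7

General solution: y = 1 + Ce^(-6x)
Applying y(0) = 7: C = 7 - 1 = 6
Particular solution: y = 1 + 6e^(-6x)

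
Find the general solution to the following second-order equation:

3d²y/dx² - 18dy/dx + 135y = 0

Characteristic equation: 3r² - 18r + 135 = 0
Divide by 3: r² - 6r + 45 = 0
Roots: r = 3 ± 6i (complex conjugates)
General solution: y = e^(3x)(C₁cos(6x) + C₂sin(6x))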